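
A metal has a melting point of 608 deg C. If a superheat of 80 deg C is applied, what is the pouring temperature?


Formula: T_pour = T_melt + Superheat
T_pour = 608 + 80 = 688 deg C


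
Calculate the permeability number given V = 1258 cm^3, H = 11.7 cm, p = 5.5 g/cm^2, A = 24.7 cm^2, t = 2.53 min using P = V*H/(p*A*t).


Formula: Permeability Number P = (V * H) / (p * A * t)
Numerator: V * H = 1258 * 11.7 = 14718.6
Denominator: p * A * t = 5.5 * 24.7 * 2.53 = 343.7005
P = 14718.6 / 343.7005 = 42.8239

Final answer: 42.8239


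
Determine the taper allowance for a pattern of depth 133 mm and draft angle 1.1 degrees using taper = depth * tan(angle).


Formula: taper = depth * tan(draft_angle)
tan(1.1 deg) = 0.0192010
taper = 133 mm * 0.0192010 = 2.5537 mm

Final answer: 2.5537 mm


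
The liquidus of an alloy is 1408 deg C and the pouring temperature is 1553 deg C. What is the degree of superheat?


Formula: Superheat = T_pour - T_melt
Superheat = 1553 - 1408 = 145 deg C

145 deg C


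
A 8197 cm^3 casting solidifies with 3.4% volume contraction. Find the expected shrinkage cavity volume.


Formula: V_shrink = V_casting * shrinkage_pct / 100
V_shrink = 8197 cm^3 * 3.4 / 100 = 278.6980 cm^3

278.6980 cm^3


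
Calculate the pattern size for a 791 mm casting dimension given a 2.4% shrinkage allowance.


Formula: L_pattern = L_casting * (1 + shrinkage_rate/100)
Shrinkage factor = 1 + 2.4/100 = 1.024
L_pattern = 791 mm * 1.024 = 809.9840 mm


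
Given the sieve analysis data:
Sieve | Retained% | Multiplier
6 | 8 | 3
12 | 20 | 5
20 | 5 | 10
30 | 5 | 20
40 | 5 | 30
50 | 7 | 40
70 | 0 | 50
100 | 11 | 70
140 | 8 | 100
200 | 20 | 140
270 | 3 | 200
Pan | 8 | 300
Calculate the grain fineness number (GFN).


Formula: GFN = sum(pct * multiplier) / sum(pct)
sum(pct * multiplier) = 8074
sum(pct) = 100
GFN = 8074 / 100 = 80.74

Answer: 80.74


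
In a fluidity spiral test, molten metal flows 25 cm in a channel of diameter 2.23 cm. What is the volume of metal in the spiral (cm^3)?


Formula: V = pi * (d/2)^2 * L  (cylinder volume)
Radius = 2.23/2 = 1.115 cm
V = pi * 1.115^2 * 25 = 97.6427 cm^3


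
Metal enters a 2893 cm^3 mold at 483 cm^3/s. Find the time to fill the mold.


Formula: t_fill = V_mold / Q_flow
t = 2893 cm^3 / 483 cm^3/s = 5.9896 s

Answer: 5.9896 s


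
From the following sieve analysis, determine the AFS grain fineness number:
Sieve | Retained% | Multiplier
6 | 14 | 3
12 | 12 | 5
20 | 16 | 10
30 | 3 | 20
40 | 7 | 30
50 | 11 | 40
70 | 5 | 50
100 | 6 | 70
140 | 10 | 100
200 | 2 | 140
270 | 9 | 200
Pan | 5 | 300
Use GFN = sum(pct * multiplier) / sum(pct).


Formula: GFN = sum(pct * multiplier) / sum(pct)
sum(pct * multiplier) = 6222
sum(pct) = 100
GFN = 6222 / 100 = 62.22

Answer: 62.22


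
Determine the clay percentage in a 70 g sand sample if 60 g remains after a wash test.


Formula: Clay% = (W_total - W_washed) / W_total * 100
Clay mass = 70 - 60 = 10 g
Clay% = 10 / 70 * 100 = 14.2857%

Answer: 14.2857%


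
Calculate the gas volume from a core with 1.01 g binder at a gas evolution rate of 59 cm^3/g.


Formula: V_gas = W_binder * gas_evolution_rate
V = 1.01 g * 59 cm^3/g = 59.5900 cm^3

Answer: 59.5900 cm^3


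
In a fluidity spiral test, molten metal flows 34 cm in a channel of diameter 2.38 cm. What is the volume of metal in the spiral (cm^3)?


Formula: V = pi * (d/2)^2 * L  (cylinder volume)
Radius = 2.38/2 = 1.19 cm
V = pi * 1.19^2 * 34 = 151.2595 cm^3

151.2595 cm^3


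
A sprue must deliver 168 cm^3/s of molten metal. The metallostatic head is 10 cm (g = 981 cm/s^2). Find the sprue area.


Formula: v = sqrt(2*g*h), A = Q/v
Velocity: v = sqrt(2 * 981 * 10) = sqrt(19620) = 140.0714 cm/s
Sprue area: A = Q / v = 168 / 140.0714 = 1.1994 cm^2

1.1994 cm^2


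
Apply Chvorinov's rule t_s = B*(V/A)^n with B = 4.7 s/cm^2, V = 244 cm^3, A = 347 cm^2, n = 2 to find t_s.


Formula: t_s = B * (V/A)^n  (Chvorinov's rule, n=2)
Modulus M = V/A = 244/347 = 0.703170 cm
M^2 = 0.703170^2 = 0.494448 cm^2
t_s = 4.7 * 0.494448 = 2.3239 s

2.3239 s


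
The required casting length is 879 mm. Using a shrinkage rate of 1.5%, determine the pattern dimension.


Formula: L_pattern = L_casting * (1 + shrinkage_rate/100)
Shrinkage factor = 1 + 1.5/100 = 1.015
L_pattern = 879 mm * 1.015 = 892.1850 mm

892.1850 mm


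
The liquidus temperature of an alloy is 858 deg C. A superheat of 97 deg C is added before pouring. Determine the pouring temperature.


Formula: T_pour = T_melt + Superheat
T_pour = 858 + 97 = 955 deg C

955 deg C


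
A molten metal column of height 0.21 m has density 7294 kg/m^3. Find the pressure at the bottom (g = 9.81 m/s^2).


Formula: P = rho * g * h
rho * g = 7294 * 9.81 = 71554.14 N/m^3
P = 71554.14 * 0.21 = 15026.3694 Pa

Answer: 15026.3694 Pa


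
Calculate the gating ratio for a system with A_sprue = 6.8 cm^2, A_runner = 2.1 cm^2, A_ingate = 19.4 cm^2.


Sprue:Runner:Ingate = 1 : 2.1/6.8 : 19.4/6.8 = 1:0.31:2.85

Final answer: 1:0.31:2.85


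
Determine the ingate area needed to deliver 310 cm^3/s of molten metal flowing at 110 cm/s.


Formula: A_ingate = Q / v  (continuity equation)
A = 310 cm^3/s / 110 cm/s = 2.8182 cm^2


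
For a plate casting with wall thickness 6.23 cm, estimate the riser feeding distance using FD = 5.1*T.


Formula: FD = 5.1 * T  (riser feeding-distance rule)
FD = 5.1 * 6.23 cm = 31.7730 cm

31.7730 cm


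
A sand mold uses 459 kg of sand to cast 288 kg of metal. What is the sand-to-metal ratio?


Formula: Sand-to-Metal Ratio = W_sand / W_metal
Ratio = 459 kg / 288 kg = 1.5938

1.5938


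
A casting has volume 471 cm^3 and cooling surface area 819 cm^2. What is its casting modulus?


Formula: Casting Modulus M = V / A
M = 471 cm^3 / 819 cm^2 = 0.5751 cm


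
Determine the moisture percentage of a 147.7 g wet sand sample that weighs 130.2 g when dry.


Formula: MC = (W_wet - W_dry) / W_wet * 100
Water mass = 147.7 - 130.2 = 17.5 g
MC = 17.5 / 147.7 * 100 = 11.8483%


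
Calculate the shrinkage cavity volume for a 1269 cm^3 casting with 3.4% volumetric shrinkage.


Formula: V_shrink = V_casting * shrinkage_pct / 100
V_shrink = 1269 cm^3 * 3.4 / 100 = 43.1460 cm^3


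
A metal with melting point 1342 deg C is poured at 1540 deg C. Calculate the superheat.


Formula: Superheat = T_pour - T_melt
Superheat = 1540 - 1342 = 198 deg C


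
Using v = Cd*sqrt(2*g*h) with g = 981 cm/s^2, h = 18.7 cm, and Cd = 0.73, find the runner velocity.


Formula: v = Cd * sqrt(2 * g * h)  (Torricelli with discharge coefficient)
2*g*h = 2 * 981 * 18.7 = 36689.4 cm^2/s^2
sqrt(36689.4) = 191.54477 cm/s
v = 0.73 * 191.54477 = 139.8277 cm/s

139.8277 cm/s


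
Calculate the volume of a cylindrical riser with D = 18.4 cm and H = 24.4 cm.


Formula: V = pi * (D/2)^2 * H  (cylinder volume)
Radius = D/2 = 18.4/2 = 9.2 cm
V = pi * 9.2^2 * 24.4 = 6488.0674 cm^3

6488.0674 cm^3


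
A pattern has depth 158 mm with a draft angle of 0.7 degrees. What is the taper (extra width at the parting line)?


Formula: taper = depth * tan(draft_angle)
tan(0.7 deg) = 0.0122179
taper = 158 mm * 0.0122179 = 1.9304 mm

Final answer: 1.9304 mm


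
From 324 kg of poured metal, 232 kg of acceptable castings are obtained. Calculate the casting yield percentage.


Formula: Casting Yield = (W_good / W_total) * 100
Yield = (232 kg / 324 kg) * 100 = 71.6049%


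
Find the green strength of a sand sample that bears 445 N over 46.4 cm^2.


Formula: Compressive Strength = Force / Area
Strength = 445 N / 46.4 cm^2 = 9.5905 N/cm^2

Answer: 9.5905 N/cm^2


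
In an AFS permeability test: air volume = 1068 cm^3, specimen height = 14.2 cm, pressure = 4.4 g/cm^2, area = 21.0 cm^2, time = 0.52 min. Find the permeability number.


Formula: Permeability Number P = (V * H) / (p * A * t)
Numerator: V * H = 1068 * 14.2 = 15165.6
Denominator: p * A * t = 4.4 * 21.0 * 0.52 = 48.048
P = 15165.6 / 48.048 = 315.6344

Final answer: 315.6344


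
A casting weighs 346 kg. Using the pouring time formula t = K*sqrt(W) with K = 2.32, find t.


Formula: t = K * sqrt(W)
sqrt(W) = sqrt(346) = 18.60108
t = 2.32 * 18.60108 = 43.1545 s


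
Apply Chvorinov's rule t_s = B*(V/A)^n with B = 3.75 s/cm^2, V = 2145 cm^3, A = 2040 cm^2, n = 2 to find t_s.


Formula: t_s = B * (V/A)^n  (Chvorinov's rule, n=2)
Modulus M = V/A = 2145/2040 = 1.051471 cm
M^2 = 1.051471^2 = 1.105591 cm^2
t_s = 3.75 * 1.105591 = 4.1460 s


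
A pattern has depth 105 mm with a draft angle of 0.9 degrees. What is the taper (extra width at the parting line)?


Formula: taper = depth * tan(draft_angle)
tan(0.9 deg) = 0.0157093
taper = 105 mm * 0.0157093 = 1.6495 mm

Answer: 1.6495 mm


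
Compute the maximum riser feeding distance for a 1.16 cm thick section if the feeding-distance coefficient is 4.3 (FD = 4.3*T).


Formula: FD = 4.3 * T  (riser feeding-distance rule)
FD = 4.3 * 1.16 cm = 4.9880 cm

Answer: 4.9880 cm


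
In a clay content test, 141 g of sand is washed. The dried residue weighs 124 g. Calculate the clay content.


Formula: Clay% = (W_total - W_washed) / W_total * 100
Clay mass = 141 - 124 = 17 g
Clay% = 17 / 141 * 100 = 12.0567%

Answer: 12.0567%


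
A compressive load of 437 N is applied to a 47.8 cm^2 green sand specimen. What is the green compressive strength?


Formula: Compressive Strength = Force / Area
Strength = 437 N / 47.8 cm^2 = 9.1423 N/cm^2


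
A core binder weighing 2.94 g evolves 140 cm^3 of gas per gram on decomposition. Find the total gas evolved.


Formula: V_gas = W_binder * gas_evolution_rate
V = 2.94 g * 140 cm^3/g = 411.6000 cm^3

Final answer: 411.6000 cm^3


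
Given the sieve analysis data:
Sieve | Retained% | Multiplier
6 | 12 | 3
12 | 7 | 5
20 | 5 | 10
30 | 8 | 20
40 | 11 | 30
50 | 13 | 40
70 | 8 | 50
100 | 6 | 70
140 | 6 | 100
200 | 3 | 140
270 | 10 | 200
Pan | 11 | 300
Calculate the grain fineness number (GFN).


Formula: GFN = sum(pct * multiplier) / sum(pct)
sum(pct * multiplier) = 8271
sum(pct) = 100
GFN = 8271 / 100 = 82.71

82.71


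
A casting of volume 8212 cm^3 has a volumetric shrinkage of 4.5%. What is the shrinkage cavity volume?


Formula: V_shrink = V_casting * shrinkage_pct / 100
V_shrink = 8212 cm^3 * 4.5 / 100 = 369.5400 cm^3


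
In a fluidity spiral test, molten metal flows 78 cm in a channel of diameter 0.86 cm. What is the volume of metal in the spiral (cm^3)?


Formula: V = pi * (d/2)^2 * L  (cylinder volume)
Radius = 0.86/2 = 0.43 cm
V = pi * 0.43^2 * 78 = 45.3087 cm^3


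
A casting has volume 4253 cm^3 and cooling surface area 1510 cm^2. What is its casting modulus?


Formula: Casting Modulus M = V / A
M = 4253 cm^3 / 1510 cm^2 = 2.8166 cm

2.8166 cm


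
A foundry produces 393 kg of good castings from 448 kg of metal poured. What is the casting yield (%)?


Formula: Casting Yield = (W_good / W_total) * 100
Yield = (393 kg / 448 kg) * 100 = 87.7232%

Answer: 87.7232%


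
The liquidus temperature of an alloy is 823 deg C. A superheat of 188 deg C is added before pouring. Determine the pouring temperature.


Formula: T_pour = T_melt + Superheat
T_pour = 823 + 188 = 1011 deg C

1011 deg C


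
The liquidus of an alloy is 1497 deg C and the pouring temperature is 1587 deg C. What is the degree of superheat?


Formula: Superheat = T_pour - T_melt
Superheat = 1587 - 1497 = 90 deg C

90 deg C


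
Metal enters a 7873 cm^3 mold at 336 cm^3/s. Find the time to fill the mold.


Formula: t_fill = V_mold / Q_flow
t = 7873 cm^3 / 336 cm^3/s = 23.4315 s

23.4315 s


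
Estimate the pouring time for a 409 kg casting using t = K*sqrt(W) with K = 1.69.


Formula: t = K * sqrt(W)
sqrt(W) = sqrt(409) = 20.22375
t = 1.69 * 20.22375 = 34.1781 s

Final answer: 34.1781 s


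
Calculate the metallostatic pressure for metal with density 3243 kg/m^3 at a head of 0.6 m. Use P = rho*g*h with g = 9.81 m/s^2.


Formula: P = rho * g * h
rho * g = 3243 * 9.81 = 31813.83 N/m^3
P = 31813.83 * 0.6 = 19088.2980 Pa

19088.2980 Pa


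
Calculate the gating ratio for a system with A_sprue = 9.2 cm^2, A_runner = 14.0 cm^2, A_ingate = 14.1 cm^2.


Sprue:Runner:Ingate = 1 : 14.0/9.2 : 14.1/9.2 = 1:1.52:1.53


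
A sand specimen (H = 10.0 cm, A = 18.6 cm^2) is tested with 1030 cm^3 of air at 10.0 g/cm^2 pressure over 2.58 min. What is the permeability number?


Formula: Permeability Number P = (V * H) / (p * A * t)
Numerator: V * H = 1030 * 10.0 = 10300.0
Denominator: p * A * t = 10.0 * 18.6 * 2.58 = 479.88
P = 10300.0 / 479.88 = 21.4637

Final answer: 21.4637


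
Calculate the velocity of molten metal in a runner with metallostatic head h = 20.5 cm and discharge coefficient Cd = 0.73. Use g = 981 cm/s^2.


Formula: v = Cd * sqrt(2 * g * h)  (Torricelli with discharge coefficient)
2*g*h = 2 * 981 * 20.5 = 40221.0 cm^2/s^2
sqrt(40221.0) = 200.55174 cm/s
v = 0.73 * 200.55174 = 146.4028 cm/s

146.4028 cm/s


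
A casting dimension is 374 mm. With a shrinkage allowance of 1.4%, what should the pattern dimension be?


Formula: L_pattern = L_casting * (1 + shrinkage_rate/100)
Shrinkage factor = 1 + 1.4/100 = 1.014
L_pattern = 374 mm * 1.014 = 379.2360 mm

Answer: 379.2360 mm


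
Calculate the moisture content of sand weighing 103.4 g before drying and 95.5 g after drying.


Formula: MC = (W_wet - W_dry) / W_wet * 100
Water mass = 103.4 - 95.5 = 7.9 g
MC = 7.9 / 103.4 * 100 = 7.6402%


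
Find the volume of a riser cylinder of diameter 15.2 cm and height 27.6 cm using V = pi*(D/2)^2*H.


Formula: V = pi * (D/2)^2 * H  (cylinder volume)
Radius = D/2 = 15.2/2 = 7.6 cm
V = pi * 7.6^2 * 27.6 = 5008.2516 cm^3

Final answer: 5008.2516 cm^3


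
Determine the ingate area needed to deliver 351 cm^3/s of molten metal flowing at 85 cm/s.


Formula: A_ingate = Q / v  (continuity equation)
A = 351 cm^3/s / 85 cm/s = 4.1294 cm^2

4.1294 cm^2


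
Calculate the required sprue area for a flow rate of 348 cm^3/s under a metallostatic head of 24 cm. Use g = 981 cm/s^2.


Formula: v = sqrt(2*g*h), A = Q/v
Velocity: v = sqrt(2 * 981 * 24) = sqrt(47088) = 216.9977 cm/s
Sprue area: A = Q / v = 348 / 216.9977 = 1.6037 cm^2


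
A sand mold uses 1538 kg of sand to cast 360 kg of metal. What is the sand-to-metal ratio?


Formula: Sand-to-Metal Ratio = W_sand / W_metal
Ratio = 1538 kg / 360 kg = 4.2722

Answer: 4.2722


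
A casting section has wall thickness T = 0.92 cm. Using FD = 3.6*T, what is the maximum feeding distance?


Formula: FD = 3.6 * T  (riser feeding-distance rule)
FD = 3.6 * 0.92 cm = 3.3120 cm


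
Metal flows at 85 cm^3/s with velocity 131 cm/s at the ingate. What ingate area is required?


Formula: A_ingate = Q / v  (continuity equation)
A = 85 cm^3/s / 131 cm/s = 0.6489 cm^2

Final answer: 0.6489 cm^2


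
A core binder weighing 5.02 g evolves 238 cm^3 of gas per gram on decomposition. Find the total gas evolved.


Formula: V_gas = W_binder * gas_evolution_rate
V = 5.02 g * 238 cm^3/g = 1194.7600 cm^3

Final answer: 1194.7600 cm^3


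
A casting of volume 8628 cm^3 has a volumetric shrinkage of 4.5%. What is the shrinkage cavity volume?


Formula: V_shrink = V_casting * shrinkage_pct / 100
V_shrink = 8628 cm^3 * 4.5 / 100 = 388.2600 cm^3

Answer: 388.2600 cm^3


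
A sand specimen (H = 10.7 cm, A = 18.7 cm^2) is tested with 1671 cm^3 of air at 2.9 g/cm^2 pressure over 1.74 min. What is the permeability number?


Formula: Permeability Number P = (V * H) / (p * A * t)
Numerator: V * H = 1671 * 10.7 = 17879.7
Denominator: p * A * t = 2.9 * 18.7 * 1.74 = 94.3602
P = 17879.7 / 94.3602 = 189.4835

Answer: 189.4835


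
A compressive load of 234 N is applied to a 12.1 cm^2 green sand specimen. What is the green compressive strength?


Formula: Compressive Strength = Force / Area
Strength = 234 N / 12.1 cm^2 = 19.3388 N/cm^2

Final answer: 19.3388 N/cm^2


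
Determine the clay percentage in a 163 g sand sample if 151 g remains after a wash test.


Formula: Clay% = (W_total - W_washed) / W_total * 100
Clay mass = 163 - 151 = 12 g
Clay% = 12 / 163 * 100 = 7.3620%


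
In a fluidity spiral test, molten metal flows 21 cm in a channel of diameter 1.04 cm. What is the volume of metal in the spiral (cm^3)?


Formula: V = pi * (d/2)^2 * L  (cylinder volume)
Radius = 1.04/2 = 0.52 cm
V = pi * 0.52^2 * 21 = 17.8392 cm^3

17.8392 cm^3


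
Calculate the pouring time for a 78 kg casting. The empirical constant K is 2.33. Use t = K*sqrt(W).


Formula: t = K * sqrt(W)
sqrt(W) = sqrt(78) = 8.83176
t = 2.33 * 8.83176 = 20.5780 s


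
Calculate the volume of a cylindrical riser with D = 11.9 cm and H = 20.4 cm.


Formula: V = pi * (D/2)^2 * H  (cylinder volume)
Radius = D/2 = 11.9/2 = 5.95 cm
V = pi * 5.95^2 * 20.4 = 2268.8928 cm^3


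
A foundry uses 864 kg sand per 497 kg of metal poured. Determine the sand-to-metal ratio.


Formula: Sand-to-Metal Ratio = W_sand / W_metal
Ratio = 864 kg / 497 kg = 1.7384

Answer: 1.7384


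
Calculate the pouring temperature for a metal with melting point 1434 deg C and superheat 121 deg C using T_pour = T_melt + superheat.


Formula: T_pour = T_melt + Superheat
T_pour = 1434 + 121 = 1555 deg C

Answer: 1555 deg C


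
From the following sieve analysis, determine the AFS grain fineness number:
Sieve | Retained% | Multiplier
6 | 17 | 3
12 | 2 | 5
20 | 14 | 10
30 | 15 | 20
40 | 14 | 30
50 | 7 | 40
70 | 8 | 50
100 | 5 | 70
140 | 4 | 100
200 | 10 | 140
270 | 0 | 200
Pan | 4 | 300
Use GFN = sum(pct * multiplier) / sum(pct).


Formula: GFN = sum(pct * multiplier) / sum(pct)
sum(pct * multiplier) = 4951
sum(pct) = 100
GFN = 4951 / 100 = 49.51

Answer: 49.51


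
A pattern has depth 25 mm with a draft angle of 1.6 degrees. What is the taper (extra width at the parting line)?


Formula: taper = depth * tan(draft_angle)
tan(1.6 deg) = 0.0279325
taper = 25 mm * 0.0279325 = 0.6983 mm

Final answer: 0.6983 mm


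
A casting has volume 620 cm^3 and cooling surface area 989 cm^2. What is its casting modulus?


Formula: Casting Modulus M = V / A
M = 620 cm^3 / 989 cm^2 = 0.6269 cm

Final answer: 0.6269 cm


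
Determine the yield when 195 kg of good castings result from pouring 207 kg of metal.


Formula: Casting Yield = (W_good / W_total) * 100
Yield = (195 kg / 207 kg) * 100 = 94.2029%

Answer: 94.2029%


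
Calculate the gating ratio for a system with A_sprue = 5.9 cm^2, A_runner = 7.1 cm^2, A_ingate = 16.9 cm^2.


Sprue:Runner:Ingate = 1 : 7.1/5.9 : 16.9/5.9 = 1:1.20:2.86

Final answer: 1:1.20:2.86


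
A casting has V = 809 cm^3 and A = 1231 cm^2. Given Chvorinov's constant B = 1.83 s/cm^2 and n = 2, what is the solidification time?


Formula: t_s = B * (V/A)^n  (Chvorinov's rule, n=2)
Modulus M = V/A = 809/1231 = 0.657189 cm
M^2 = 0.657189^2 = 0.431897 cm^2
t_s = 1.83 * 0.431897 = 0.7904 s


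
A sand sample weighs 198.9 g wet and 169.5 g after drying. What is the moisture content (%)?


Formula: MC = (W_wet - W_dry) / W_wet * 100
Water mass = 198.9 - 169.5 = 29.4 g
MC = 29.4 / 198.9 * 100 = 14.7813%

Final answer: 14.7813%


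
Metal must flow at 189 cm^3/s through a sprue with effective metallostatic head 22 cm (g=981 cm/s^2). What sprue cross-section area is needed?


Formula: v = sqrt(2*g*h), A = Q/v
Velocity: v = sqrt(2 * 981 * 22) = sqrt(43164) = 207.7595 cm/s
Sprue area: A = Q / v = 189 / 207.7595 = 0.9097 cm^2

0.9097 cm^2


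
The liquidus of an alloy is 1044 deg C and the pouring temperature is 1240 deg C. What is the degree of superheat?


Formula: Superheat = T_pour - T_melt
Superheat = 1240 - 1044 = 196 deg C

Final answer: 196 deg C


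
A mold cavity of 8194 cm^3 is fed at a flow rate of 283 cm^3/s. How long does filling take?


Formula: t_fill = V_mold / Q_flow
t = 8194 cm^3 / 283 cm^3/s = 28.9541 s

Final answer: 28.9541 s


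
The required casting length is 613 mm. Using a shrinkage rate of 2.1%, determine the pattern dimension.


Formula: L_pattern = L_casting * (1 + shrinkage_rate/100)
Shrinkage factor = 1 + 2.1/100 = 1.021
L_pattern = 613 mm * 1.021 = 625.8730 mm

Answer: 625.8730 mm


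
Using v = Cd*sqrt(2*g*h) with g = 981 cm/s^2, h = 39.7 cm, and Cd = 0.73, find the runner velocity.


Formula: v = Cd * sqrt(2 * g * h)  (Torricelli with discharge coefficient)
2*g*h = 2 * 981 * 39.7 = 77891.4 cm^2/s^2
sqrt(77891.4) = 279.09031 cm/s
v = 0.73 * 279.09031 = 203.7359 cm/s

Answer: 203.7359 cm/s


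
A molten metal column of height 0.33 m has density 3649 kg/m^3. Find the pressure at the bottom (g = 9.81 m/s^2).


Formula: P = rho * g * h
rho * g = 3649 * 9.81 = 35796.69 N/m^3
P = 35796.69 * 0.33 = 11812.9077 Pa

Final answer: 11812.9077 Pa


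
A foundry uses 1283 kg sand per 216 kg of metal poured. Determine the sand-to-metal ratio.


Formula: Sand-to-Metal Ratio = W_sand / W_metal
Ratio = 1283 kg / 216 kg = 5.9398

Final answer: 5.9398


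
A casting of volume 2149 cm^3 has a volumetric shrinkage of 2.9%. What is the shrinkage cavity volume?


Formula: V_shrink = V_casting * shrinkage_pct / 100
V_shrink = 2149 cm^3 * 2.9 / 100 = 62.3210 cm^3

62.3210 cm^3


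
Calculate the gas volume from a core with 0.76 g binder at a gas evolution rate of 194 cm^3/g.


Formula: V_gas = W_binder * gas_evolution_rate
V = 0.76 g * 194 cm^3/g = 147.4400 cm^3

Final answer: 147.4400 cm^3


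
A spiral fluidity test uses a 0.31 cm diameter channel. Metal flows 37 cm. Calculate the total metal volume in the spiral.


Formula: V = pi * (d/2)^2 * L  (cylinder volume)
Radius = 0.31/2 = 0.155 cm
V = pi * 0.155^2 * 37 = 2.7926 cm^3

2.7926 cm^3


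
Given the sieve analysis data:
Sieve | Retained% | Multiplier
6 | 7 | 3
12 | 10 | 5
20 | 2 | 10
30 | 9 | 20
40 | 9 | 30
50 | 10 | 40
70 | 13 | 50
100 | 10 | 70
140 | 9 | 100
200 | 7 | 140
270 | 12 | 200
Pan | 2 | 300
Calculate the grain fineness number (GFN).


Formula: GFN = sum(pct * multiplier) / sum(pct)
sum(pct * multiplier) = 7171
sum(pct) = 100
GFN = 7171 / 100 = 71.71

Final answer: 71.71


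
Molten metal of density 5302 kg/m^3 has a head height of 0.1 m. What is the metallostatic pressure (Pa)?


Formula: P = rho * g * h
rho * g = 5302 * 9.81 = 52012.62 N/m^3
P = 52012.62 * 0.1 = 5201.2620 Pa

Answer: 5201.2620 Pa


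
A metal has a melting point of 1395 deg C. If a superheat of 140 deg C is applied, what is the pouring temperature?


Formula: T_pour = T_melt + Superheat
T_pour = 1395 + 140 = 1535 deg C


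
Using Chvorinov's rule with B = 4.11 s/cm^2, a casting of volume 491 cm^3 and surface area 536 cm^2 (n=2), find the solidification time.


Formula: t_s = B * (V/A)^n  (Chvorinov's rule, n=2)
Modulus M = V/A = 491/536 = 0.916045 cm
M^2 = 0.916045^2 = 0.839138 cm^2
t_s = 4.11 * 0.839138 = 3.4489 s


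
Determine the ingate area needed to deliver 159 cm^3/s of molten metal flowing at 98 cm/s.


Formula: A_ingate = Q / v  (continuity equation)
A = 159 cm^3/s / 98 cm/s = 1.6224 cm^2


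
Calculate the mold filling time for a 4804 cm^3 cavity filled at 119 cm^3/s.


Formula: t_fill = V_mold / Q_flow
t = 4804 cm^3 / 119 cm^3/s = 40.3697 s

40.3697 s


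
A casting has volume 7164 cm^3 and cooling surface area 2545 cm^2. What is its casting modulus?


Formula: Casting Modulus M = V / A
M = 7164 cm^3 / 2545 cm^2 = 2.8149 cm


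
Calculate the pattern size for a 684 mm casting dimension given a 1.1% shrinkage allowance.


Formula: L_pattern = L_casting * (1 + shrinkage_rate/100)
Shrinkage factor = 1 + 1.1/100 = 1.011
L_pattern = 684 mm * 1.011 = 691.5240 mm

Answer: 691.5240 mm


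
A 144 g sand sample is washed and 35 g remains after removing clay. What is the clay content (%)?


Formula: Clay% = (W_total - W_washed) / W_total * 100
Clay mass = 144 - 35 = 109 g
Clay% = 109 / 144 * 100 = 75.6944%


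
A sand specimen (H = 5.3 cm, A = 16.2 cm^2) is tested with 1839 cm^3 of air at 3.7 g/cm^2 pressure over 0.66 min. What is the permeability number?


Formula: Permeability Number P = (V * H) / (p * A * t)
Numerator: V * H = 1839 * 5.3 = 9746.7
Denominator: p * A * t = 3.7 * 16.2 * 0.66 = 39.5604
P = 9746.7 / 39.5604 = 246.3752


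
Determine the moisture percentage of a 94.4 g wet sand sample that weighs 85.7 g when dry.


Formula: MC = (W_wet - W_dry) / W_wet * 100
Water mass = 94.4 - 85.7 = 8.7 g
MC = 8.7 / 94.4 * 100 = 9.2161%


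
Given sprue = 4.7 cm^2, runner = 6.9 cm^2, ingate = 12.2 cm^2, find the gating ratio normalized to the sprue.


Sprue:Runner:Ingate = 1 : 6.9/4.7 : 12.2/4.7 = 1:1.47:2.60


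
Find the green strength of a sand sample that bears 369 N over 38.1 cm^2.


Formula: Compressive Strength = Force / Area
Strength = 369 N / 38.1 cm^2 = 9.6850 N/cm^2

Final answer: 9.6850 N/cm^2


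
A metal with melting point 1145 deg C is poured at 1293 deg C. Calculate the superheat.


Formula: Superheat = T_pour - T_melt
Superheat = 1293 - 1145 = 148 deg C

Answer: 148 deg C


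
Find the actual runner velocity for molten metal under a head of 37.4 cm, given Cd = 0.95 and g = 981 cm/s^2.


Formula: v = Cd * sqrt(2 * g * h)  (Torricelli with discharge coefficient)
2*g*h = 2 * 981 * 37.4 = 73378.8 cm^2/s^2
sqrt(73378.8) = 270.88522 cm/s
v = 0.95 * 270.88522 = 257.3410 cm/s


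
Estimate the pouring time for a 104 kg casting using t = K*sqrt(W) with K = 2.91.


Formula: t = K * sqrt(W)
sqrt(W) = sqrt(104) = 10.19804
t = 2.91 * 10.19804 = 29.6763 s

29.6763 s


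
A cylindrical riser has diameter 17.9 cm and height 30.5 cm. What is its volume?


Formula: V = pi * (D/2)^2 * H  (cylinder volume)
Radius = D/2 = 17.9/2 = 8.95 cm
V = pi * 8.95^2 * 30.5 = 7675.3075 cm^3


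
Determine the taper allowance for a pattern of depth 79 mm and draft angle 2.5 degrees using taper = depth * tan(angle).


Formula: taper = depth * tan(draft_angle)
tan(2.5 deg) = 0.0436609
taper = 79 mm * 0.0436609 = 3.4492 mm

Answer: 3.4492 mm


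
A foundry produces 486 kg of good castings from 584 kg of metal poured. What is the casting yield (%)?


Formula: Casting Yield = (W_good / W_total) * 100
Yield = (486 kg / 584 kg) * 100 = 83.2192%

83.2192%


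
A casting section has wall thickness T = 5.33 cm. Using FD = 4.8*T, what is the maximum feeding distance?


Formula: FD = 4.8 * T  (riser feeding-distance rule)
FD = 4.8 * 5.33 cm = 25.5840 cm


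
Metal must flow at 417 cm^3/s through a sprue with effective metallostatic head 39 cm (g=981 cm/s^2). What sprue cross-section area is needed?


Formula: v = sqrt(2*g*h), A = Q/v
Velocity: v = sqrt(2 * 981 * 39) = sqrt(76518) = 276.6189 cm/s
Sprue area: A = Q / v = 417 / 276.6189 = 1.5075 cm^2

1.5075 cm^2


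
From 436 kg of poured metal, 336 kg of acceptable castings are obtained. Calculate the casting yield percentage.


Formula: Casting Yield = (W_good / W_total) * 100
Yield = (336 kg / 436 kg) * 100 = 77.0642%

77.0642%


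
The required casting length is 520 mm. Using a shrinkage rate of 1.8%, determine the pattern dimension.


Formula: L_pattern = L_casting * (1 + shrinkage_rate/100)
Shrinkage factor = 1 + 1.8/100 = 1.018
L_pattern = 520 mm * 1.018 = 529.3600 mm

Answer: 529.3600 mm


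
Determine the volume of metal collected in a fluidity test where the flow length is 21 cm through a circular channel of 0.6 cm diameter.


Formula: V = pi * (d/2)^2 * L  (cylinder volume)
Radius = 0.6/2 = 0.3 cm
V = pi * 0.3^2 * 21 = 5.9376 cm^3

Final answer: 5.9376 cm^3


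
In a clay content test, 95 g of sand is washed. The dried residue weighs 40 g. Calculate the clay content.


Formula: Clay% = (W_total - W_washed) / W_total * 100
Clay mass = 95 - 40 = 55 g
Clay% = 55 / 95 * 100 = 57.8947%

Answer: 57.8947%


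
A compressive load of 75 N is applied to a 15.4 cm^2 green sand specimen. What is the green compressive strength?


Formula: Compressive Strength = Force / Area
Strength = 75 N / 15.4 cm^2 = 4.8701 N/cm^2


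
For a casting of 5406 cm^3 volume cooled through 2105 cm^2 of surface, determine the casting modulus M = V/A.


Formula: Casting Modulus M = V / A
M = 5406 cm^3 / 2105 cm^2 = 2.5682 cm

2.5682 cm


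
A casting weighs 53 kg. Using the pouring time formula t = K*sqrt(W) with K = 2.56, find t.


Formula: t = K * sqrt(W)
sqrt(W) = sqrt(53) = 7.28011
t = 2.56 * 7.28011 = 18.6371 s

Answer: 18.6371 s


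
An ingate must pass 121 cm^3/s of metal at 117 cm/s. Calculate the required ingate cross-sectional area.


Formula: A_ingate = Q / v  (continuity equation)
A = 121 cm^3/s / 117 cm/s = 1.0342 cm^2

1.0342 cm^2


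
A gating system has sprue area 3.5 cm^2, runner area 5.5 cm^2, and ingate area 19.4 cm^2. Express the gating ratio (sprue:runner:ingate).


Sprue:Runner:Ingate = 1 : 5.5/3.5 : 19.4/3.5 = 1:1.57:5.54


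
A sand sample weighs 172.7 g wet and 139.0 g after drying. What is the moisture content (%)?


Formula: MC = (W_wet - W_dry) / W_wet * 100
Water mass = 172.7 - 139.0 = 33.7 g
MC = 33.7 / 172.7 * 100 = 19.5136%

19.5136%


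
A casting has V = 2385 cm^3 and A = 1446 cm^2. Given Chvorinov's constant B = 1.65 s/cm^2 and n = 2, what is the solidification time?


Formula: t_s = B * (V/A)^n  (Chvorinov's rule, n=2)
Modulus M = V/A = 2385/1446 = 1.649378 cm
M^2 = 1.649378^2 = 2.720448 cm^2
t_s = 1.65 * 2.720448 = 4.4887 s


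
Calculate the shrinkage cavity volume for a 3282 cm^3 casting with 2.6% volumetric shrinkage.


Formula: V_shrink = V_casting * shrinkage_pct / 100
V_shrink = 3282 cm^3 * 2.6 / 100 = 85.3320 cm^3

Answer: 85.3320 cm^3


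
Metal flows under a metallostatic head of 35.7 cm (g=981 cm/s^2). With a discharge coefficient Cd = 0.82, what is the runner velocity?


Formula: v = Cd * sqrt(2 * g * h)  (Torricelli with discharge coefficient)
2*g*h = 2 * 981 * 35.7 = 70043.4 cm^2/s^2
sqrt(70043.4) = 264.65714 cm/s
v = 0.82 * 264.65714 = 217.0189 cm/s

Answer: 217.0189 cm/s


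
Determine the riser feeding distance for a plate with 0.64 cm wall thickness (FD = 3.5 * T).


Formula: FD = 3.5 * T  (riser feeding-distance rule)
FD = 3.5 * 0.64 cm = 2.2400 cm

Final answer: 2.2400 cm


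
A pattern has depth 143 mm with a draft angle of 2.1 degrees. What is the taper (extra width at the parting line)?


Formula: taper = depth * tan(draft_angle)
tan(2.1 deg) = 0.0366683
taper = 143 mm * 0.0366683 = 5.2436 mm

5.2436 mm


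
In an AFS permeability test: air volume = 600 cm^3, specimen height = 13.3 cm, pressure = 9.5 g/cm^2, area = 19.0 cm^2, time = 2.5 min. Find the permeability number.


Formula: Permeability Number P = (V * H) / (p * A * t)
Numerator: V * H = 600 * 13.3 = 7980.0
Denominator: p * A * t = 9.5 * 19.0 * 2.5 = 451.25
P = 7980.0 / 451.25 = 17.6842

Final answer: 17.6842


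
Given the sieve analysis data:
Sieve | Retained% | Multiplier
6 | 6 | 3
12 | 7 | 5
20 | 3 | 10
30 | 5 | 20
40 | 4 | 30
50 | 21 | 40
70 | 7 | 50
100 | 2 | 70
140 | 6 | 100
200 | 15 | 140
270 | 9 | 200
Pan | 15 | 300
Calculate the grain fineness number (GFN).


Formula: GFN = sum(pct * multiplier) / sum(pct)
sum(pct * multiplier) = 10633
sum(pct) = 100
GFN = 10633 / 100 = 106.33

106.33


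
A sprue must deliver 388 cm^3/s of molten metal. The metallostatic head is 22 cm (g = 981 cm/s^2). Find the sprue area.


Formula: v = sqrt(2*g*h), A = Q/v
Velocity: v = sqrt(2 * 981 * 22) = sqrt(43164) = 207.7595 cm/s
Sprue area: A = Q / v = 388 / 207.7595 = 1.8675 cm^2


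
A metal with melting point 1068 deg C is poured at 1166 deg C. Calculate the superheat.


Formula: Superheat = T_pour - T_melt
Superheat = 1166 - 1068 = 98 deg C

Answer: 98 deg C


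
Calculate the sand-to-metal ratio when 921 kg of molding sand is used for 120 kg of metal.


Formula: Sand-to-Metal Ratio = W_sand / W_metal
Ratio = 921 kg / 120 kg = 7.6750

Final answer: 7.6750


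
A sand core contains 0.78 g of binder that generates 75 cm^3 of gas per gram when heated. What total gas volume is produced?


Formula: V_gas = W_binder * gas_evolution_rate
V = 0.78 g * 75 cm^3/g = 58.5000 cm^3


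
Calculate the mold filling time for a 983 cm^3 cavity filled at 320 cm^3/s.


Formula: t_fill = V_mold / Q_flow
t = 983 cm^3 / 320 cm^3/s = 3.0719 s

Answer: 3.0719 s


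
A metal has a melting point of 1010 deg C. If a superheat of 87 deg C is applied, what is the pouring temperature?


Formula: T_pour = T_melt + Superheat
T_pour = 1010 + 87 = 1097 deg C


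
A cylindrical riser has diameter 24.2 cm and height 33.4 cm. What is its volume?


Formula: V = pi * (D/2)^2 * H  (cylinder volume)
Radius = D/2 = 24.2/2 = 12.1 cm
V = pi * 12.1^2 * 33.4 = 15362.6834 cm^3

Final answer: 15362.6834 cm^3


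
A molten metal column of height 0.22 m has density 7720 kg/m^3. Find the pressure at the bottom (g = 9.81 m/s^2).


Formula: P = rho * g * h
rho * g = 7720 * 9.81 = 75733.2 N/m^3
P = 75733.2 * 0.22 = 16661.3040 Pa

16661.3040 Pa


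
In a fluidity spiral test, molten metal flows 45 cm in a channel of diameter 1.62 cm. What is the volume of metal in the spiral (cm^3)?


Formula: V = pi * (d/2)^2 * L  (cylinder volume)
Radius = 1.62/2 = 0.81 cm
V = pi * 0.81^2 * 45 = 92.7540 cm^3

Final answer: 92.7540 cm^3


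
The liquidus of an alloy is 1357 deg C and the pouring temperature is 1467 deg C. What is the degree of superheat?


Formula: Superheat = T_pour - T_melt
Superheat = 1467 - 1357 = 110 deg C

110 deg C


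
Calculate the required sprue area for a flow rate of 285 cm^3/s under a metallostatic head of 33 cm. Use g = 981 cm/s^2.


Formula: v = sqrt(2*g*h), A = Q/v
Velocity: v = sqrt(2 * 981 * 33) = sqrt(64746) = 254.4524 cm/s
Sprue area: A = Q / v = 285 / 254.4524 = 1.1201 cm^2

1.1201 cm^2


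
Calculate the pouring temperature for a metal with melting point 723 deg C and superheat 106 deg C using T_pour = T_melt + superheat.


Formula: T_pour = T_melt + Superheat
T_pour = 723 + 106 = 829 deg C

Answer: 829 deg C


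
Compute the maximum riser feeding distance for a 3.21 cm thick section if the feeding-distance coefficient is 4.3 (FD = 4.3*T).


Formula: FD = 4.3 * T  (riser feeding-distance rule)
FD = 4.3 * 3.21 cm = 13.8030 cm

Answer: 13.8030 cm


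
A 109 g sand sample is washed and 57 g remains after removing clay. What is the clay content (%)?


Formula: Clay% = (W_total - W_washed) / W_total * 100
Clay mass = 109 - 57 = 52 g
Clay% = 52 / 109 * 100 = 47.7064%


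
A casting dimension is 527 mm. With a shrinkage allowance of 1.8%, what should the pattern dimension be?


Formula: L_pattern = L_casting * (1 + shrinkage_rate/100)
Shrinkage factor = 1 + 1.8/100 = 1.018
L_pattern = 527 mm * 1.018 = 536.4860 mm

536.4860 mm


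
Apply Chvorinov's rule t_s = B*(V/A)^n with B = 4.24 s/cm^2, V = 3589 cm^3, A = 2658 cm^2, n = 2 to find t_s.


Formula: t_s = B * (V/A)^n  (Chvorinov's rule, n=2)
Modulus M = V/A = 3589/2658 = 1.350263 cm
M^2 = 1.350263^2 = 1.823210 cm^2
t_s = 4.24 * 1.823210 = 7.7304 s

7.7304 s


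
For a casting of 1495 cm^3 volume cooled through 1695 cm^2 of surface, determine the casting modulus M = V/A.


Formula: Casting Modulus M = V / A
M = 1495 cm^3 / 1695 cm^2 = 0.8820 cm

Answer: 0.8820 cm


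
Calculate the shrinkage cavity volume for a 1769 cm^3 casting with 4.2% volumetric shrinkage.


Formula: V_shrink = V_casting * shrinkage_pct / 100
V_shrink = 1769 cm^3 * 4.2 / 100 = 74.2980 cm^3

74.2980 cm^3


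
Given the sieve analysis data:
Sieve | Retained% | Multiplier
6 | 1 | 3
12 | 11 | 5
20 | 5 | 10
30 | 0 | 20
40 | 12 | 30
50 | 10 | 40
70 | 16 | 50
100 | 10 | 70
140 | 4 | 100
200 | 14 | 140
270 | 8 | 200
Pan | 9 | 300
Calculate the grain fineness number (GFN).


Formula: GFN = sum(pct * multiplier) / sum(pct)
sum(pct * multiplier) = 9028
sum(pct) = 100
GFN = 9028 / 100 = 90.28

90.28


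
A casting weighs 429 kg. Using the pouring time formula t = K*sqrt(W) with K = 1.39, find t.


Formula: t = K * sqrt(W)
sqrt(W) = sqrt(429) = 20.71232
t = 1.39 * 20.71232 = 28.7901 s

Final answer: 28.7901 s


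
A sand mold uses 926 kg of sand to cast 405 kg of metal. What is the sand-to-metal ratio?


Formula: Sand-to-Metal Ratio = W_sand / W_metal
Ratio = 926 kg / 405 kg = 2.2864

Answer: 2.2864


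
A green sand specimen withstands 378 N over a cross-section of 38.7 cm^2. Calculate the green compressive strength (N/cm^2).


Formula: Compressive Strength = Force / Area
Strength = 378 N / 38.7 cm^2 = 9.7674 N/cm^2

Final answer: 9.7674 N/cm^2


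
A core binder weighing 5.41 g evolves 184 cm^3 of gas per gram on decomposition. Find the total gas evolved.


Formula: V_gas = W_binder * gas_evolution_rate
V = 5.41 g * 184 cm^3/g = 995.4400 cm^3

Answer: 995.4400 cm^3


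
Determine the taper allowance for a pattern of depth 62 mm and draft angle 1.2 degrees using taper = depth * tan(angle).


Formula: taper = depth * tan(draft_angle)
tan(1.2 deg) = 0.0209470
taper = 62 mm * 0.0209470 = 1.2987 mm

1.2987 mm


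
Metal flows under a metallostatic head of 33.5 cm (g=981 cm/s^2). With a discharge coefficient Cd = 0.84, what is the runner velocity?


Formula: v = Cd * sqrt(2 * g * h)  (Torricelli with discharge coefficient)
2*g*h = 2 * 981 * 33.5 = 65727.0 cm^2/s^2
sqrt(65727.0) = 256.37278 cm/s
v = 0.84 * 256.37278 = 215.3531 cm/s

Final answer: 215.3531 cm/s


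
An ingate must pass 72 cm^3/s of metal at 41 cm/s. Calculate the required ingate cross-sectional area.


Formula: A_ingate = Q / v  (continuity equation)
A = 72 cm^3/s / 41 cm/s = 1.7561 cm^2


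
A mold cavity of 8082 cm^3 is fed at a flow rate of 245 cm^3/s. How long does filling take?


Formula: t_fill = V_mold / Q_flow
t = 8082 cm^3 / 245 cm^3/s = 32.9878 s

Final answer: 32.9878 s


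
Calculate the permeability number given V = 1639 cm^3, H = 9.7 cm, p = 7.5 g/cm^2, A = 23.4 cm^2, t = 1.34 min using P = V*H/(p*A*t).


Formula: Permeability Number P = (V * H) / (p * A * t)
Numerator: V * H = 1639 * 9.7 = 15898.3
Denominator: p * A * t = 7.5 * 23.4 * 1.34 = 235.17
P = 15898.3 / 235.17 = 67.6034


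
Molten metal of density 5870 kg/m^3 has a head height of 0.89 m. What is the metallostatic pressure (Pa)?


Formula: P = rho * g * h
rho * g = 5870 * 9.81 = 57584.7 N/m^3
P = 57584.7 * 0.89 = 51250.3830 Pa

Final answer: 51250.3830 Pa


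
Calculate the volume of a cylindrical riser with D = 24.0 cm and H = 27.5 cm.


Formula: V = pi * (D/2)^2 * H  (cylinder volume)
Radius = D/2 = 24.0/2 = 12.0 cm
V = pi * 12.0^2 * 27.5 = 12440.7069 cm^3

Answer: 12440.7069 cm^3


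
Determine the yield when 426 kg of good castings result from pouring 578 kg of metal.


Formula: Casting Yield = (W_good / W_total) * 100
Yield = (426 kg / 578 kg) * 100 = 73.7024%

Answer: 73.7024%


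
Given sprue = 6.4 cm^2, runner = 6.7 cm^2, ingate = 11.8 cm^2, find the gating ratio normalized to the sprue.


Sprue:Runner:Ingate = 1 : 6.7/6.4 : 11.8/6.4 = 1:1.05:1.84

1:1.05:1.84


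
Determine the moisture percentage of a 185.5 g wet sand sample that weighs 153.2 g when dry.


Formula: MC = (W_wet - W_dry) / W_wet * 100
Water mass = 185.5 - 153.2 = 32.3 g
MC = 32.3 / 185.5 * 100 = 17.4124%

Answer: 17.4124%


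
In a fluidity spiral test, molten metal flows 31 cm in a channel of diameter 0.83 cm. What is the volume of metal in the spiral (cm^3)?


Formula: V = pi * (d/2)^2 * L  (cylinder volume)
Radius = 0.83/2 = 0.415 cm
V = pi * 0.415^2 * 31 = 16.7729 cm^3

Answer: 16.7729 cm^3


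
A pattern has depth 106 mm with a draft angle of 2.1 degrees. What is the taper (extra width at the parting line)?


Formula: taper = depth * tan(draft_angle)
tan(2.1 deg) = 0.0366683
taper = 106 mm * 0.0366683 = 3.8868 mm

3.8868 mm


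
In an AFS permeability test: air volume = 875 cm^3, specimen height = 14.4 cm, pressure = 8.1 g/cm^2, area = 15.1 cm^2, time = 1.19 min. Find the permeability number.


Formula: Permeability Number P = (V * H) / (p * A * t)
Numerator: V * H = 875 * 14.4 = 12600.0
Denominator: p * A * t = 8.1 * 15.1 * 1.19 = 145.5489
P = 12600.0 / 145.5489 = 86.5688

Answer: 86.5688
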